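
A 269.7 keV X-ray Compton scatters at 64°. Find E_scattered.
208.0341 keV

First convert energy to wavelength:
λ = hc/E, with hc ≈ 1239.842 keV·pm (i.e. 1239.842 eV·nm)

For E = 269.7 keV = 269700 eV:
λ = 1239.842 keV·pm / 269.7 keV
λ = 4.5971 pm

Calculate the Compton shift:
Δλ = λ_C(1 - cos(64°)) = 2.4263 × 0.5616
Δλ = 1.3627 pm

Final wavelength:
λ' = 4.5971 + 1.3627 = 5.9598 pm

Final energy:
E' = hc/λ' = 1239.842 / 5.9598 = 208.0341 keV

(Intermediate values are shown rounded; full precision is carried through to the final answer.)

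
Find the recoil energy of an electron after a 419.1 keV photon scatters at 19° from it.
17.9258 keV

By energy conservation: K_e = E_initial - E_final

First find the scattered photon energy:
Initial wavelength: λ = hc/E = 2.9583 pm
Compton shift: Δλ = λ_C(1 - cos(19°)) = 0.1322 pm
Final wavelength: λ' = 2.9583 + 0.1322 = 3.0905 pm
Final photon energy: E' = hc/λ' = 401.1742 keV

Electron kinetic energy:
K_e = E - E' = 419.1000 - 401.1742 = 17.9258 keV

(Intermediate values are shown rounded; full precision is carried through to the final answer.)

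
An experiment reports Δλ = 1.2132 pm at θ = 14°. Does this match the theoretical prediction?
No, inconsistent

Calculate the expected shift for θ = 14°:

Δλ_expected = λ_C(1 - cos(14°))
Δλ_expected = 2.4263 × (1 - cos(14°))
Δλ_expected = 2.4263 × 0.0297
Δλ_expected = 0.0721 pm

Given shift: 1.2132 pm
Expected shift: 0.0721 pm
Difference: 1.1411 pm

The values do not match. The given shift corresponds to θ ≈ 60.0°, not 14°.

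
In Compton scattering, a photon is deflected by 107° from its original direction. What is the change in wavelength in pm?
3.1357 pm

Using the Compton scattering formula:
Δλ = λ_C(1 - cos θ)

where λ_C = h/(m_e·c) ≈ 2.4263 pm is the Compton wavelength of an electron.

For θ = 107°:
cos(107°) = -0.2924
1 - cos(107°) = 1.2924

Δλ = 2.4263 × 1.2924
Δλ = 3.1357 pm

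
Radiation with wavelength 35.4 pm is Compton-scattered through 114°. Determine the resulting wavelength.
38.8132 pm

Using the Compton scattering formula:
λ' = λ + Δλ = λ + λ_C(1 - cos θ)

Given:
- Initial wavelength λ = 35.4 pm
- Scattering angle θ = 114°
- Compton wavelength λ_C ≈ 2.4263 pm

Calculate the shift:
Δλ = 2.4263 × (1 - cos(114°))
Δλ = 2.4263 × 1.4067
Δλ = 3.4132 pm

Final wavelength:
λ' = 35.4 + 3.4132 = 38.8132 pm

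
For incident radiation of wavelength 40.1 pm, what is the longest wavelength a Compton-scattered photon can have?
44.9526 pm (at θ = 180°)

The Compton shift is Δλ = λ_C(1 − cos θ).

Since cos θ ranges from −1 to 1, the factor (1 − cos θ) ranges from 0 to 2; the maximum shift occurs at θ = 180° (backscattering):
Δλ_max = 2λ_C = 2 × 2.4263 pm = 4.8526 pm

Maximum scattered wavelength:
λ'_max = λ₀ + Δλ_max = 40.1 + 4.8526 = 44.9526 pm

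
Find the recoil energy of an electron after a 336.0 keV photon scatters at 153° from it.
186.2276 keV

By energy conservation: K_e = E_initial - E_final

First find the scattered photon energy:
Initial wavelength: λ = hc/E = 3.6900 pm
Compton shift: Δλ = λ_C(1 - cos(153°)) = 4.5882 pm
Final wavelength: λ' = 3.6900 + 4.5882 = 8.2782 pm
Final photon energy: E' = hc/λ' = 149.7724 keV

Electron kinetic energy:
K_e = E - E' = 336.0000 - 149.7724 = 186.2276 keV

(Intermediate values are shown rounded; full precision is carried through to the final answer.)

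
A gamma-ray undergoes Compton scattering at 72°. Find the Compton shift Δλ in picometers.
1.6765 pm

Using the Compton scattering formula:
Δλ = λ_C(1 - cos θ)

where λ_C = h/(m_e·c) ≈ 2.4263 pm is the Compton wavelength of an electron.

For θ = 72°:
cos(72°) = 0.3090
1 - cos(72°) = 0.6910

Δλ = 2.4263 × 0.6910
Δλ = 1.6765 pm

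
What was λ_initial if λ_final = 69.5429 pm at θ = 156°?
64.9000 pm

From λ' = λ + Δλ, we have λ = λ' - Δλ

First calculate the Compton shift:
Δλ = λ_C(1 - cos θ)
Δλ = 2.4263 × (1 - cos(156°))
Δλ = 2.4263 × 1.9135
Δλ = 4.6429 pm

Initial wavelength:
λ = λ' - Δλ
λ = 69.5429 - 4.6429
λ = 64.9000 pm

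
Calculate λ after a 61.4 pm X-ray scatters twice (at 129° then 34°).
65.7680 pm

Apply Compton shift twice:

First scattering at θ₁ = 129°:
Δλ₁ = λ_C(1 - cos(129°))
Δλ₁ = 2.4263 × 1.6293
Δλ₁ = 3.9532 pm

After first scattering:
λ₁ = 61.4 + 3.9532 = 65.3532 pm

Second scattering at θ₂ = 34°:
Δλ₂ = λ_C(1 - cos(34°))
Δλ₂ = 2.4263 × 0.1710
Δλ₂ = 0.4148 pm

Final wavelength:
λ₂ = 65.3532 + 0.4148 = 65.7680 pm

Total shift: Δλ_total = 3.9532 + 0.4148 = 4.3680 pm

(Intermediate values are shown rounded; full precision is carried through to the final answer.)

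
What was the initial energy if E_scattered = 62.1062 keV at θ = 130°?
77.6000 keV

Convert final energy to wavelength (hc ≈ 1239.842 keV·pm):
λ' = hc/E' = 1239.842 / 62.1062 = 19.9633 pm

Calculate the Compton shift:
Δλ = λ_C(1 - cos(130°))
Δλ = 2.4263 × (1 - cos(130°))
Δλ = 3.9859 pm

Initial wavelength:
λ = λ' - Δλ = 19.9633 - 3.9859 = 15.9773 pm

Initial energy:
E = hc/λ = 1239.842 / 15.9773 = 77.6000 keV

(Intermediate values are shown rounded; full precision is carried through to the final answer.)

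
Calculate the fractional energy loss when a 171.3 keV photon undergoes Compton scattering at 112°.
0.3154 (or 31.54%)

Calculate initial and final photon energies:

Initial: E₀ = 171.3 keV → λ₀ = 7.2378 pm
Compton shift: Δλ = 3.3352 pm
Final wavelength: λ' = 10.5731 pm
Final energy: E' = 117.2642 keV

Fractional energy loss:
(E₀ - E')/E₀ = (171.3000 - 117.2642)/171.3000
= 54.0358/171.3000
= 0.3154
= 31.54%

(Intermediate values are shown rounded; full precision is carried through to the final answer.)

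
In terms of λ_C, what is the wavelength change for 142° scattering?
1.7880 λ_C

The Compton shift formula is:
Δλ = λ_C(1 - cos θ)

Dividing both sides by λ_C:
Δλ/λ_C = 1 - cos θ

For θ = 142°:
Δλ/λ_C = 1 - cos(142°)
Δλ/λ_C = 1 - -0.7880
Δλ/λ_C = 1.7880

This means the shift is 1.7880 × λ_C = 4.3383 pm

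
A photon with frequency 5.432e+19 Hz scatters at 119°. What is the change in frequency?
2.145e+19 Hz (decrease)

Convert frequency to wavelength (c = 299792458 m/s):
λ₀ = c/f₀ = 299792458/5.432e+19 = 5.5190070e-12 m = 5.5190 pm

Calculate Compton shift:
Δλ = λ_C(1 - cos(119°)) = 3.6026 pm

Final wavelength:
λ' = λ₀ + Δλ = 5.5190 + 3.6026 = 9.1216 pm

Final frequency:
f' = c/λ' = 299792458/9.1216157e-12 = 3.2866157e+19 Hz

Frequency shift (decrease):
Δf = f₀ - f' = 5.432e+19 - 3.2866157e+19 = 2.145e+19 Hz

(Intermediate values are shown rounded; full precision is carried through to the final answer.)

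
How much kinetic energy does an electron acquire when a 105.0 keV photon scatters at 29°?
2.6372 keV

By energy conservation: K_e = E_initial - E_final

First find the scattered photon energy:
Initial wavelength: λ = hc/E = 11.8080 pm
Compton shift: Δλ = λ_C(1 - cos(29°)) = 0.3042 pm
Final wavelength: λ' = 11.8080 + 0.3042 = 12.1122 pm
Final photon energy: E' = hc/λ' = 102.3628 keV

Electron kinetic energy:
K_e = E - E' = 105.0000 - 102.3628 = 2.6372 keV

(Intermediate values are shown rounded; full precision is carried through to the final answer.)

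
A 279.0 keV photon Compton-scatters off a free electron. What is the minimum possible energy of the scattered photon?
133.3666 keV (at θ = 180°)

The scattered photon has minimum energy when its wavelength is maximum, i.e., when the Compton shift Δλ = λ_C(1 − cos θ) is maximum. This occurs at θ = 180° (backscattering), giving Δλ_max = 2λ_C = 4.8526 pm.

Initial wavelength: λ₀ = hc/E₀ = 4.4439 pm
Maximum final wavelength: λ'_max = λ₀ + 2λ_C = 4.4439 + 4.8526 = 9.2965 pm
Minimum final energy: E'_min = hc/λ'_max = 133.3666 keV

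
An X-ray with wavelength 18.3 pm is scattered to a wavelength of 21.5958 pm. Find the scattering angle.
111.00°

First find the wavelength shift:
Δλ = λ' - λ = 21.5958 - 18.3 = 3.2958 pm

Using Δλ = λ_C(1 - cos θ), with λ_C = h/(m_e·c) ≈ 2.42631024 pm:
cos θ = 1 - Δλ/λ_C
cos θ = 1 - 3.2958/2.42631024
cos θ = -0.358359

θ = arccos(-0.358359)
θ = 111.00°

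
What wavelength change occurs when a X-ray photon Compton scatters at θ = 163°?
4.7466 pm

Using the Compton scattering formula:
Δλ = λ_C(1 - cos θ)

where λ_C = h/(m_e·c) ≈ 2.4263 pm is the Compton wavelength of an electron.

For θ = 163°:
cos(163°) = -0.9563
1 - cos(163°) = 1.9563

Δλ = 2.4263 × 1.9563
Δλ = 4.7466 pm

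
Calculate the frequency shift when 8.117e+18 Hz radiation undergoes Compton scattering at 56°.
2.284e+17 Hz (decrease)

Convert frequency to wavelength (c = 299792458 m/s):
λ₀ = c/f₀ = 299792458/8.117e+18 = 3.6933899e-11 m = 36.9339 pm

Calculate Compton shift:
Δλ = λ_C(1 - cos(56°)) = 1.0695 pm

Final wavelength:
λ' = λ₀ + Δλ = 36.9339 + 1.0695 = 38.0034 pm

Final frequency:
f' = c/λ' = 299792458/3.8003434e-11 = 7.8885624e+18 Hz

Frequency shift (decrease):
Δf = f₀ - f' = 8.117e+18 - 7.8885624e+18 = 2.284e+17 Hz

(Intermediate values are shown rounded; full precision is carried through to the final answer.)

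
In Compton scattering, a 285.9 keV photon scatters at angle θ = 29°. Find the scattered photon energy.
267.1590 keV

First convert energy to wavelength:
λ = hc/E, with hc ≈ 1239.842 keV·pm (i.e. 1239.842 eV·nm)

For E = 285.9 keV = 285900 eV:
λ = 1239.842 keV·pm / 285.9 keV
λ = 4.3366 pm

Calculate the Compton shift:
Δλ = λ_C(1 - cos(29°)) = 2.4263 × 0.1254
Δλ = 0.3042 pm

Final wavelength:
λ' = 4.3366 + 0.3042 = 4.6408 pm

Final energy:
E' = hc/λ' = 1239.842 / 4.6408 = 267.1590 keV

(Intermediate values are shown rounded; full precision is carried through to the final answer.)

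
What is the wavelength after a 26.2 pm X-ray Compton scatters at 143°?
30.5640 pm

Using the Compton scattering formula:
λ' = λ + Δλ = λ + λ_C(1 - cos θ)

Given:
- Initial wavelength λ = 26.2 pm
- Scattering angle θ = 143°
- Compton wavelength λ_C ≈ 2.4263 pm

Calculate the shift:
Δλ = 2.4263 × (1 - cos(143°))
Δλ = 2.4263 × 1.7986
Δλ = 4.3640 pm

Final wavelength:
λ' = 26.2 + 4.3640 = 30.5640 pm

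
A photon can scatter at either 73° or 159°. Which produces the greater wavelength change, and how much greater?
159° produces the larger shift by a factor of 2.732

Calculate both shifts using Δλ = λ_C(1 - cos θ):

For θ₁ = 73°:
Δλ₁ = 2.4263 × (1 - cos(73°))
Δλ₁ = 2.4263 × 0.7076
Δλ₁ = 1.7169 pm

For θ₂ = 159°:
Δλ₂ = 2.4263 × (1 - cos(159°))
Δλ₂ = 2.4263 × 1.9336
Δλ₂ = 4.6915 pm

The 159° angle produces the larger shift.
Ratio: 4.6915/1.7169 = 2.732

(Intermediate values are shown rounded; full precision is carried through to the final answer.)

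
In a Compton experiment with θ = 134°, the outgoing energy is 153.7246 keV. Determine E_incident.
313.6000 keV

Convert final energy to wavelength (hc ≈ 1239.842 keV·pm):
λ' = hc/E' = 1239.842 / 153.7246 = 8.0653 pm

Calculate the Compton shift:
Δλ = λ_C(1 - cos(134°))
Δλ = 2.4263 × (1 - cos(134°))
Δλ = 4.1118 pm

Initial wavelength:
λ = λ' - Δλ = 8.0653 - 4.1118 = 3.9536 pm

Initial energy:
E = hc/λ = 1239.842 / 3.9536 = 313.6000 keV

(Intermediate values are shown rounded; full precision is carried through to the final answer.)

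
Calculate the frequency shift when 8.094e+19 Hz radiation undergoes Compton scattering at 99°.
3.489e+19 Hz (decrease)

Convert frequency to wavelength (c = 299792458 m/s):
λ₀ = c/f₀ = 299792458/8.094e+19 = 3.7038851e-12 m = 3.7039 pm

Calculate Compton shift:
Δλ = λ_C(1 - cos(99°)) = 2.8059 pm

Final wavelength:
λ' = λ₀ + Δλ = 3.7039 + 2.8059 = 6.5098 pm

Final frequency:
f' = c/λ' = 299792458/6.5097539e-12 = 4.6052810e+19 Hz

Frequency shift (decrease):
Δf = f₀ - f' = 8.094e+19 - 4.6052810e+19 = 3.489e+19 Hz

(Intermediate values are shown rounded; full precision is carried through to the final answer.)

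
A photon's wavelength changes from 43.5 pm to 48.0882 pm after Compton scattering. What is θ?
153.00°

First find the wavelength shift:
Δλ = λ' - λ = 48.0882 - 43.5 = 4.5882 pm

Using Δλ = λ_C(1 - cos θ), with λ_C = h/(m_e·c) ≈ 2.42631024 pm:
cos θ = 1 - Δλ/λ_C
cos θ = 1 - 4.5882/2.42631024
cos θ = -0.891020

θ = arccos(-0.891020)
θ = 153.00°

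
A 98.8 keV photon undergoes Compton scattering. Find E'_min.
71.2486 keV (at θ = 180°)

The scattered photon has minimum energy when its wavelength is maximum, i.e., when the Compton shift Δλ = λ_C(1 − cos θ) is maximum. This occurs at θ = 180° (backscattering), giving Δλ_max = 2λ_C = 4.8526 pm.

Initial wavelength: λ₀ = hc/E₀ = 12.5490 pm
Maximum final wavelength: λ'_max = λ₀ + 2λ_C = 12.5490 + 4.8526 = 17.4016 pm
Minimum final energy: E'_min = hc/λ'_max = 71.2486 keV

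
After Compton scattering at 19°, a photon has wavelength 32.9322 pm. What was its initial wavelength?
32.8000 pm

From λ' = λ + Δλ, we have λ = λ' - Δλ

First calculate the Compton shift:
Δλ = λ_C(1 - cos θ)
Δλ = 2.4263 × (1 - cos(19°))
Δλ = 2.4263 × 0.0545
Δλ = 0.1322 pm

Initial wavelength:
λ = λ' - Δλ
λ = 32.9322 - 0.1322
λ = 32.8000 pm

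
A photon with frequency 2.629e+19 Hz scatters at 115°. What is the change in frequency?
6.109e+18 Hz (decrease)

Convert frequency to wavelength (c = 299792458 m/s):
λ₀ = c/f₀ = 299792458/2.629e+19 = 1.1403289e-11 m = 11.4033 pm

Calculate Compton shift:
Δλ = λ_C(1 - cos(115°)) = 3.4517 pm

Final wavelength:
λ' = λ₀ + Δλ = 11.4033 + 3.4517 = 14.8550 pm

Final frequency:
f' = c/λ' = 299792458/1.4855002e-11 = 2.0181247e+19 Hz

Frequency shift (decrease):
Δf = f₀ - f' = 2.629e+19 - 2.0181247e+19 = 6.109e+18 Hz

(Intermediate values are shown rounded; full precision is carried through to the final answer.)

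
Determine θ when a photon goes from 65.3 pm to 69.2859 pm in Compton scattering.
130.00°

First find the wavelength shift:
Δλ = λ' - λ = 69.2859 - 65.3 = 3.9859 pm

Using Δλ = λ_C(1 - cos θ), with λ_C = h/(m_e·c) ≈ 2.42631024 pm:
cos θ = 1 - Δλ/λ_C
cos θ = 1 - 3.9859/2.42631024
cos θ = -0.642783

θ = arccos(-0.642783)
θ = 130.00°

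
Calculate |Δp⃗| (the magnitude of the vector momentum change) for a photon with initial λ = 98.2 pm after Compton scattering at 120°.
1.1479e-23 kg·m/s

Photon momentum magnitude is p = h/λ.

Initial momentum:
p₀ = h/λ = 6.6261e-34/9.8200e-11 = 6.7475e-24 kg·m/s

After scattering:
λ' = λ + Δλ = 98.2 + 3.6395 = 101.8395 pm
p' = h/λ' = 6.6261e-34/1.0184e-10 = 6.5064e-24 kg·m/s

Momentum is a vector; the scattered photon's direction makes angle θ = 120° with the incident direction. The magnitude of the vector change Δp⃗ = p⃗₀ − p⃗' is found from the law of cosines:
|Δp⃗|² = p₀² + p'² − 2p₀p'cos θ
|Δp⃗|² = (6.7475e-24)² + (6.5064e-24)² − 2·6.7475e-24·6.5064e-24·cos(120°)
|Δp⃗| = 1.1479e-23 kg·m/s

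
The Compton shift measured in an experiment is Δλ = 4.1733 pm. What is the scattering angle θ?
136.06°

From the Compton formula Δλ = λ_C(1 - cos θ), we can solve for θ:

cos θ = 1 - Δλ/λ_C

Given:
- Δλ = 4.1733 pm
- λ_C = h/(m_e·c) ≈ 2.42631024 pm

cos θ = 1 - 4.1733/2.42631024
cos θ = 1 - 1.720019
cos θ = -0.720019

θ = arccos(-0.720019)
θ = 136.06°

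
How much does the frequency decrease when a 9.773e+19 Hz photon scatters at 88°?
4.231e+19 Hz (decrease)

Convert frequency to wavelength (c = 299792458 m/s):
λ₀ = c/f₀ = 299792458/9.773e+19 = 3.0675582e-12 m = 3.0676 pm

Calculate Compton shift:
Δλ = λ_C(1 - cos(88°)) = 2.3416 pm

Final wavelength:
λ' = λ₀ + Δλ = 3.0676 + 2.3416 = 5.4092 pm

Final frequency:
f' = c/λ' = 299792458/5.4091914e-12 = 5.5422786e+19 Hz

Frequency shift (decrease):
Δf = f₀ - f' = 9.773e+19 - 5.5422786e+19 = 4.231e+19 Hz

(Intermediate values are shown rounded; full precision is carried through to the final answer.)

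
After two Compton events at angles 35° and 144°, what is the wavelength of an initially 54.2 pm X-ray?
59.0280 pm

Apply Compton shift twice:

First scattering at θ₁ = 35°:
Δλ₁ = λ_C(1 - cos(35°))
Δλ₁ = 2.4263 × 0.1808
Δλ₁ = 0.4388 pm

After first scattering:
λ₁ = 54.2 + 0.4388 = 54.6388 pm

Second scattering at θ₂ = 144°:
Δλ₂ = λ_C(1 - cos(144°))
Δλ₂ = 2.4263 × 1.8090
Δλ₂ = 4.3892 pm

Final wavelength:
λ₂ = 54.6388 + 4.3892 = 59.0280 pm

Total shift: Δλ_total = 0.4388 + 4.3892 = 4.8280 pm

(Intermediate values are shown rounded; full precision is carried through to the final answer.)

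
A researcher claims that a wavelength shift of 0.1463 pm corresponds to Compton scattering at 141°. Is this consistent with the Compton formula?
No, inconsistent

Calculate the expected shift for θ = 141°:

Δλ_expected = λ_C(1 - cos(141°))
Δλ_expected = 2.4263 × (1 - cos(141°))
Δλ_expected = 2.4263 × 1.7771
Δλ_expected = 4.3119 pm

Given shift: 0.1463 pm
Expected shift: 4.3119 pm
Difference: 4.1656 pm

The values do not match. The given shift corresponds to θ ≈ 20.0°, not 141°.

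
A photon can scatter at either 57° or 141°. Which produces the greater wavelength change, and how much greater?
141° produces the larger shift by a factor of 3.903

Calculate both shifts using Δλ = λ_C(1 - cos θ):

For θ₁ = 57°:
Δλ₁ = 2.4263 × (1 - cos(57°))
Δλ₁ = 2.4263 × 0.4554
Δλ₁ = 1.1048 pm

For θ₂ = 141°:
Δλ₂ = 2.4263 × (1 - cos(141°))
Δλ₂ = 2.4263 × 1.7771
Δλ₂ = 4.3119 pm

The 141° angle produces the larger shift.
Ratio: 4.3119/1.1048 = 3.903

(Intermediate values are shown rounded; full precision is carried through to the final answer.)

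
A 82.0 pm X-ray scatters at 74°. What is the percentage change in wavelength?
2.1433%

Calculate the Compton shift:
Δλ = λ_C(1 - cos(74°))
Δλ = 2.4263 × (1 - cos(74°))
Δλ = 2.4263 × 0.7244
Δλ = 1.7575 pm

Percentage change:
(Δλ/λ₀) × 100 = (1.7575/82.0) × 100
= 2.1433%

(Intermediate values are shown rounded; full precision is carried through to the final answer.)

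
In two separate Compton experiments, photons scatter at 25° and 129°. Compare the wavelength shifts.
129° produces the larger shift by a factor of 17.390

Calculate both shifts using Δλ = λ_C(1 - cos θ):

For θ₁ = 25°:
Δλ₁ = 2.4263 × (1 - cos(25°))
Δλ₁ = 2.4263 × 0.0937
Δλ₁ = 0.2273 pm

For θ₂ = 129°:
Δλ₂ = 2.4263 × (1 - cos(129°))
Δλ₂ = 2.4263 × 1.6293
Δλ₂ = 3.9532 pm

The 129° angle produces the larger shift.
Ratio: 3.9532/0.2273 = 17.390

(Intermediate values are shown rounded; full precision is carried through to the final answer.)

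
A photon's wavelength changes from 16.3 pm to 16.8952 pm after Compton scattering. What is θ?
41.00°

First find the wavelength shift:
Δλ = λ' - λ = 16.8952 - 16.3 = 0.5952 pm

Using Δλ = λ_C(1 - cos θ), with λ_C = h/(m_e·c) ≈ 2.42631024 pm:
cos θ = 1 - Δλ/λ_C
cos θ = 1 - 0.5952/2.42631024
cos θ = 0.754689

θ = arccos(0.754689)
θ = 41.00°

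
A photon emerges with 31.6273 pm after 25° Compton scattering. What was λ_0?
31.4000 pm

From λ' = λ + Δλ, we have λ = λ' - Δλ

First calculate the Compton shift:
Δλ = λ_C(1 - cos θ)
Δλ = 2.4263 × (1 - cos(25°))
Δλ = 2.4263 × 0.0937
Δλ = 0.2273 pm

Initial wavelength:
λ = λ' - Δλ
λ = 31.6273 - 0.2273
λ = 31.4000 pm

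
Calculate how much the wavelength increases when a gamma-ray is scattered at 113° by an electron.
3.3743 pm

Using the Compton scattering formula:
Δλ = λ_C(1 - cos θ)

where λ_C = h/(m_e·c) ≈ 2.4263 pm is the Compton wavelength of an electron.

For θ = 113°:
cos(113°) = -0.3907
1 - cos(113°) = 1.3907

Δλ = 2.4263 × 1.3907
Δλ = 3.3743 pm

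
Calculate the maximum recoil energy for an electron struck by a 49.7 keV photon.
8.0934 keV

Maximum energy transfer occurs at θ = 180° (backscattering).

Initial photon: E₀ = 49.7 keV → λ₀ = 24.9465 pm

Maximum Compton shift (at 180°):
Δλ_max = 2λ_C = 2 × 2.4263 = 4.8526 pm

Final wavelength:
λ' = 24.9465 + 4.8526 = 29.7991 pm

Minimum photon energy (maximum energy to electron):
E'_min = hc/λ' = 41.6066 keV

Maximum electron kinetic energy:
K_max = E₀ - E'_min = 49.7000 - 41.6066 = 8.0934 keV

(Intermediate values are shown rounded; full precision is carried through to the final answer.)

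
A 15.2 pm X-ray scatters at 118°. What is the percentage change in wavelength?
23.4565%

Calculate the Compton shift:
Δλ = λ_C(1 - cos(118°))
Δλ = 2.4263 × (1 - cos(118°))
Δλ = 2.4263 × 1.4695
Δλ = 3.5654 pm

Percentage change:
(Δλ/λ₀) × 100 = (3.5654/15.2) × 100
= 23.4565%

(Intermediate values are shown rounded; full precision is carried through to the final answer.)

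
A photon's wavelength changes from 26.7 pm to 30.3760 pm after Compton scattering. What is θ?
121.00°

First find the wavelength shift:
Δλ = λ' - λ = 30.3760 - 26.7 = 3.6760 pm

Using Δλ = λ_C(1 - cos θ), with λ_C = h/(m_e·c) ≈ 2.42631024 pm:
cos θ = 1 - Δλ/λ_C
cos θ = 1 - 3.6760/2.42631024
cos θ = -0.515058

θ = arccos(-0.515058)
θ = 121.00°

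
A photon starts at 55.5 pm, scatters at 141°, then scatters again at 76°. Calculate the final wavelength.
61.6512 pm

Apply Compton shift twice:

First scattering at θ₁ = 141°:
Δλ₁ = λ_C(1 - cos(141°))
Δλ₁ = 2.4263 × 1.7771
Δλ₁ = 4.3119 pm

After first scattering:
λ₁ = 55.5 + 4.3119 = 59.8119 pm

Second scattering at θ₂ = 76°:
Δλ₂ = λ_C(1 - cos(76°))
Δλ₂ = 2.4263 × 0.7581
Δλ₂ = 1.8393 pm

Final wavelength:
λ₂ = 59.8119 + 1.8393 = 61.6512 pm

Total shift: Δλ_total = 4.3119 + 1.8393 = 6.1512 pm

(Intermediate values are shown rounded; full precision is carried through to the final answer.)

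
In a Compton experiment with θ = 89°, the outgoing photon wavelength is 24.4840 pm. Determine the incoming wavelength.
22.1000 pm

From λ' = λ + Δλ, we have λ = λ' - Δλ

First calculate the Compton shift:
Δλ = λ_C(1 - cos θ)
Δλ = 2.4263 × (1 - cos(89°))
Δλ = 2.4263 × 0.9825
Δλ = 2.3840 pm

Initial wavelength:
λ = λ' - Δλ
λ = 24.4840 - 2.3840
λ = 22.1000 pm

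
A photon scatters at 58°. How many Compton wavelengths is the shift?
0.4701 λ_C

The Compton shift formula is:
Δλ = λ_C(1 - cos θ)

Dividing both sides by λ_C:
Δλ/λ_C = 1 - cos θ

For θ = 58°:
Δλ/λ_C = 1 - cos(58°)
Δλ/λ_C = 1 - 0.5299
Δλ/λ_C = 0.4701

This means the shift is 0.4701 × λ_C = 1.1406 pm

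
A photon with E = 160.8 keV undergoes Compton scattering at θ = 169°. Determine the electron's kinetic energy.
61.7592 keV

By energy conservation: K_e = E_initial - E_final

First find the scattered photon energy:
Initial wavelength: λ = hc/E = 7.7105 pm
Compton shift: Δλ = λ_C(1 - cos(169°)) = 4.8080 pm
Final wavelength: λ' = 7.7105 + 4.8080 = 12.5185 pm
Final photon energy: E' = hc/λ' = 99.0408 keV

Electron kinetic energy:
K_e = E - E' = 160.8000 - 99.0408 = 61.7592 keV

(Intermediate values are shown rounded; full precision is carried through to the final answer.)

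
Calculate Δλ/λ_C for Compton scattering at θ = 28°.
0.1171 λ_C

The Compton shift formula is:
Δλ = λ_C(1 - cos θ)

Dividing both sides by λ_C:
Δλ/λ_C = 1 - cos θ

For θ = 28°:
Δλ/λ_C = 1 - cos(28°)
Δλ/λ_C = 1 - 0.8829
Δλ/λ_C = 0.1171

This means the shift is 0.1171 × λ_C = 0.2840 pm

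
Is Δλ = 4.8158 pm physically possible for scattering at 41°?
No, inconsistent

Calculate the expected shift for θ = 41°:

Δλ_expected = λ_C(1 - cos(41°))
Δλ_expected = 2.4263 × (1 - cos(41°))
Δλ_expected = 2.4263 × 0.2453
Δλ_expected = 0.5952 pm

Given shift: 4.8158 pm
Expected shift: 0.5952 pm
Difference: 4.2206 pm

The values do not match. The given shift corresponds to θ ≈ 170.0°, not 41°.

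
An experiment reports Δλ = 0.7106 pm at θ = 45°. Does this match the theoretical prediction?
Yes, consistent

Calculate the expected shift for θ = 45°:

Δλ_expected = λ_C(1 - cos(45°))
Δλ_expected = 2.4263 × (1 - cos(45°))
Δλ_expected = 2.4263 × 0.2929
Δλ_expected = 0.7106 pm

Given shift: 0.7106 pm
Expected shift: 0.7106 pm
Difference: 0.0000 pm

The values match. This is consistent with Compton scattering at the stated angle.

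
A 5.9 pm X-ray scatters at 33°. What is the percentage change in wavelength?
6.6345%

Calculate the Compton shift:
Δλ = λ_C(1 - cos(33°))
Δλ = 2.4263 × (1 - cos(33°))
Δλ = 2.4263 × 0.1613
Δλ = 0.3914 pm

Percentage change:
(Δλ/λ₀) × 100 = (0.3914/5.9) × 100
= 6.6345%

(Intermediate values are shown rounded; full precision is carried through to the final answer.)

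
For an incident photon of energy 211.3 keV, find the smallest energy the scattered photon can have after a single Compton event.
115.6536 keV (at θ = 180°)

The scattered photon has minimum energy when its wavelength is maximum, i.e., when the Compton shift Δλ = λ_C(1 − cos θ) is maximum. This occurs at θ = 180° (backscattering), giving Δλ_max = 2λ_C = 4.8526 pm.

Initial wavelength: λ₀ = hc/E₀ = 5.8677 pm
Maximum final wavelength: λ'_max = λ₀ + 2λ_C = 5.8677 + 4.8526 = 10.7203 pm
Minimum final energy: E'_min = hc/λ'_max = 115.6536 keV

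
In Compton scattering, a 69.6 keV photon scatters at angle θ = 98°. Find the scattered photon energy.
60.2514 keV

First convert energy to wavelength:
λ = hc/E, with hc ≈ 1239.842 keV·pm (i.e. 1239.842 eV·nm)

For E = 69.6 keV = 69600 eV:
λ = 1239.842 keV·pm / 69.6 keV
λ = 17.8138 pm

Calculate the Compton shift:
Δλ = λ_C(1 - cos(98°)) = 2.4263 × 1.1392
Δλ = 2.7640 pm

Final wavelength:
λ' = 17.8138 + 2.7640 = 20.5778 pm

Final energy:
E' = hc/λ' = 1239.842 / 20.5778 = 60.2514 keV

(Intermediate values are shown rounded; full precision is carried through to the final answer.)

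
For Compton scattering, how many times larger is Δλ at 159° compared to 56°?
159° produces the larger shift by a factor of 4.386

Calculate both shifts using Δλ = λ_C(1 - cos θ):

For θ₁ = 56°:
Δλ₁ = 2.4263 × (1 - cos(56°))
Δλ₁ = 2.4263 × 0.4408
Δλ₁ = 1.0695 pm

For θ₂ = 159°:
Δλ₂ = 2.4263 × (1 - cos(159°))
Δλ₂ = 2.4263 × 1.9336
Δλ₂ = 4.6915 pm

The 159° angle produces the larger shift.
Ratio: 4.6915/1.0695 = 4.386

(Intermediate values are shown rounded; full precision is carried through to the final answer.)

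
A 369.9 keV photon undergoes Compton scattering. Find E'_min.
151.1182 keV (at θ = 180°)

The scattered photon has minimum energy when its wavelength is maximum, i.e., when the Compton shift Δλ = λ_C(1 − cos θ) is maximum. This occurs at θ = 180° (backscattering), giving Δλ_max = 2λ_C = 4.8526 pm.

Initial wavelength: λ₀ = hc/E₀ = 3.3518 pm
Maximum final wavelength: λ'_max = λ₀ + 2λ_C = 3.3518 + 4.8526 = 8.2045 pm
Minimum final energy: E'_min = hc/λ'_max = 151.1182 keV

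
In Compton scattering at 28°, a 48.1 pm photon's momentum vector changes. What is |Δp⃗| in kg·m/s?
6.6461e-24 kg·m/s

Photon momentum magnitude is p = h/λ.

Initial momentum:
p₀ = h/λ = 6.6261e-34/4.8100e-11 = 1.3776e-23 kg·m/s

After scattering:
λ' = λ + Δλ = 48.1 + 0.2840 = 48.3840 pm
p' = h/λ' = 6.6261e-34/4.8384e-11 = 1.3695e-23 kg·m/s

Momentum is a vector; the scattered photon's direction makes angle θ = 28° with the incident direction. The magnitude of the vector change Δp⃗ = p⃗₀ − p⃗' is found from the law of cosines:
|Δp⃗|² = p₀² + p'² − 2p₀p'cos θ
|Δp⃗|² = (1.3776e-23)² + (1.3695e-23)² − 2·1.3776e-23·1.3695e-23·cos(28°)
|Δp⃗| = 6.6461e-24 kg·m/s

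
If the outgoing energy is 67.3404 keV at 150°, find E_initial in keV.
89.3000 keV

Convert final energy to wavelength (hc ≈ 1239.842 keV·pm):
λ' = hc/E' = 1239.842 / 67.3404 = 18.4116 pm

Calculate the Compton shift:
Δλ = λ_C(1 - cos(150°))
Δλ = 2.4263 × (1 - cos(150°))
Δλ = 4.5276 pm

Initial wavelength:
λ = λ' - Δλ = 18.4116 - 4.5276 = 13.8840 pm

Initial energy:
E = hc/λ = 1239.842 / 13.8840 = 89.3000 keV

(Intermediate values are shown rounded; full precision is carried through to the final answer.)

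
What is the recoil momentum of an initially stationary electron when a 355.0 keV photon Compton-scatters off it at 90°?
2.2029e-22 kg·m/s

The electron is initially at rest, so by conservation of momentum:
p⃗_e = p⃗₀ − p⃗'  (incident photon momentum minus scattered photon momentum)

Photon momentum magnitudes (p = h/λ = E/c):
λ₀ = hc/E₀ = 3.4925 pm → p₀ = h/λ₀ = 1.8972e-22 kg·m/s
Δλ = λ_C(1 − cos 90°) = 2.4263 pm
λ' = 5.9188 pm → p' = h/λ' = 1.1195e-22 kg·m/s

The scattered photon makes angle θ = 90° with the incident direction, so by the law of cosines:
|p⃗_e|² = p₀² + p'² − 2p₀p'cos θ
|p⃗_e|² = (1.8972e-22)² + (1.1195e-22)² − 2·1.8972e-22·1.1195e-22·cos(90°)
|p⃗_e| = 2.2029e-22 kg·m/s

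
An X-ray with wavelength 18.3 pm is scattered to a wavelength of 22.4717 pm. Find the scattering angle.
136.00°

First find the wavelength shift:
Δλ = λ' - λ = 22.4717 - 18.3 = 4.1717 pm

Using Δλ = λ_C(1 - cos θ), with λ_C = h/(m_e·c) ≈ 2.42631024 pm:
cos θ = 1 - Δλ/λ_C
cos θ = 1 - 4.1717/2.42631024
cos θ = -0.719360

θ = arccos(-0.719360)
θ = 136.00°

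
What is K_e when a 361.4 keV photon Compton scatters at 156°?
207.8310 keV

By energy conservation: K_e = E_initial - E_final

First find the scattered photon energy:
Initial wavelength: λ = hc/E = 3.4307 pm
Compton shift: Δλ = λ_C(1 - cos(156°)) = 4.6429 pm
Final wavelength: λ' = 3.4307 + 4.6429 = 8.0735 pm
Final photon energy: E' = hc/λ' = 153.5690 keV

Electron kinetic energy:
K_e = E - E' = 361.4000 - 153.5690 = 207.8310 keV

(Intermediate values are shown rounded; full precision is carried through to the final answer.)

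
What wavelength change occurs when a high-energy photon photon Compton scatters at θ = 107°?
3.1357 pm

Using the Compton scattering formula:
Δλ = λ_C(1 - cos θ)

where λ_C = h/(m_e·c) ≈ 2.4263 pm is the Compton wavelength of an electron.

For θ = 107°:
cos(107°) = -0.2924
1 - cos(107°) = 1.2924

Δλ = 2.4263 × 1.2924
Δλ = 3.1357 pm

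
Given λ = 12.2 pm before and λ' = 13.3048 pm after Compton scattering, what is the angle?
57.00°

First find the wavelength shift:
Δλ = λ' - λ = 13.3048 - 12.2 = 1.1048 pm

Using Δλ = λ_C(1 - cos θ), with λ_C = h/(m_e·c) ≈ 2.42631024 pm:
cos θ = 1 - Δλ/λ_C
cos θ = 1 - 1.1048/2.42631024
cos θ = 0.544658

θ = arccos(0.544658)
θ = 57.00°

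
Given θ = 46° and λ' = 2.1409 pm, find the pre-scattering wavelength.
1.4000 pm

From λ' = λ + Δλ, we have λ = λ' - Δλ

First calculate the Compton shift:
Δλ = λ_C(1 - cos θ)
Δλ = 2.4263 × (1 - cos(46°))
Δλ = 2.4263 × 0.3053
Δλ = 0.7409 pm

Initial wavelength:
λ = λ' - Δλ
λ = 2.1409 - 0.7409
λ = 1.4000 pm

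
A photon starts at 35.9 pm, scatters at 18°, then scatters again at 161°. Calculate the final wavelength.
40.7392 pm

Apply Compton shift twice:

First scattering at θ₁ = 18°:
Δλ₁ = λ_C(1 - cos(18°))
Δλ₁ = 2.4263 × 0.0489
Δλ₁ = 0.1188 pm

After first scattering:
λ₁ = 35.9 + 0.1188 = 36.0188 pm

Second scattering at θ₂ = 161°:
Δλ₂ = λ_C(1 - cos(161°))
Δλ₂ = 2.4263 × 1.9455
Δλ₂ = 4.7204 pm

Final wavelength:
λ₂ = 36.0188 + 4.7204 = 40.7392 pm

Total shift: Δλ_total = 0.1188 + 4.7204 = 4.8392 pm

(Intermediate values are shown rounded; full precision is carried through to the final answer.)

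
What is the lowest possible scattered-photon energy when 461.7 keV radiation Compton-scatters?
164.4788 keV (at θ = 180°)

The scattered photon has minimum energy when its wavelength is maximum, i.e., when the Compton shift Δλ = λ_C(1 − cos θ) is maximum. This occurs at θ = 180° (backscattering), giving Δλ_max = 2λ_C = 4.8526 pm.

Initial wavelength: λ₀ = hc/E₀ = 2.6854 pm
Maximum final wavelength: λ'_max = λ₀ + 2λ_C = 2.6854 + 4.8526 = 7.5380 pm
Minimum final energy: E'_min = hc/λ'_max = 164.4788 keV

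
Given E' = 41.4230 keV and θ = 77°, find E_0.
44.2000 keV

Convert final energy to wavelength (hc ≈ 1239.842 keV·pm):
λ' = hc/E' = 1239.842 / 41.4230 = 29.9312 pm

Calculate the Compton shift:
Δλ = λ_C(1 - cos(77°))
Δλ = 2.4263 × (1 - cos(77°))
Δλ = 1.8805 pm

Initial wavelength:
λ = λ' - Δλ = 29.9312 - 1.8805 = 28.0507 pm

Initial energy:
E = hc/λ = 1239.842 / 28.0507 = 44.2000 keV

(Intermediate values are shown rounded; full precision is carried through to the final answer.)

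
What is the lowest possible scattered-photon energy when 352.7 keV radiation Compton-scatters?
148.1663 keV (at θ = 180°)

The scattered photon has minimum energy when its wavelength is maximum, i.e., when the Compton shift Δλ = λ_C(1 − cos θ) is maximum. This occurs at θ = 180° (backscattering), giving Δλ_max = 2λ_C = 4.8526 pm.

Initial wavelength: λ₀ = hc/E₀ = 3.5153 pm
Maximum final wavelength: λ'_max = λ₀ + 2λ_C = 3.5153 + 4.8526 = 8.3679 pm
Minimum final energy: E'_min = hc/λ'_max = 148.1663 keV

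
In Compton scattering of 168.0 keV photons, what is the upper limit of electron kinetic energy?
66.6447 keV

Maximum energy transfer occurs at θ = 180° (backscattering).

Initial photon: E₀ = 168.0 keV → λ₀ = 7.3800 pm

Maximum Compton shift (at 180°):
Δλ_max = 2λ_C = 2 × 2.4263 = 4.8526 pm

Final wavelength:
λ' = 7.3800 + 4.8526 = 12.2326 pm

Minimum photon energy (maximum energy to electron):
E'_min = hc/λ' = 101.3553 keV

Maximum electron kinetic energy:
K_max = E₀ - E'_min = 168.0000 - 101.3553 = 66.6447 keV

(Intermediate values are shown rounded; full precision is carried through to the final answer.)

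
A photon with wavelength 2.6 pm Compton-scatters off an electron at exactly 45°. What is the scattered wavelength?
3.3106 pm

Using the Compton formula: λ' = λ + λ_C(1 − cos θ)

For θ = 45°, cos θ = √2/2 (exact) ≈ 0.7071, so:
1 − cos 45° = 1 − (√2/2) ≈ 0.2929

Δλ = λ_C × 0.2929 = 2.4263 × 0.2929 = 0.7106 pm

λ' = 2.6 + 0.7106 = 3.3106 pm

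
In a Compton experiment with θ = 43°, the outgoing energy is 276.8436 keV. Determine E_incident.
324.0000 keV

Convert final energy to wavelength (hc ≈ 1239.842 keV·pm):
λ' = hc/E' = 1239.842 / 276.8436 = 4.4785 pm

Calculate the Compton shift:
Δλ = λ_C(1 - cos(43°))
Δλ = 2.4263 × (1 - cos(43°))
Δλ = 0.6518 pm

Initial wavelength:
λ = λ' - Δλ = 4.4785 - 0.6518 = 3.8267 pm

Initial energy:
E = hc/λ = 1239.842 / 3.8267 = 324.0000 keV

(Intermediate values are shown rounded; full precision is carried through to the final answer.)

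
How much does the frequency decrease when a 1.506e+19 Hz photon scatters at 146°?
2.745e+18 Hz (decrease)

Convert frequency to wavelength (c = 299792458 m/s):
λ₀ = c/f₀ = 299792458/1.506e+19 = 1.9906538e-11 m = 19.9065 pm

Calculate Compton shift:
Δλ = λ_C(1 - cos(146°)) = 4.4378 pm

Final wavelength:
λ' = λ₀ + Δλ = 19.9065 + 4.4378 = 24.3444 pm

Final frequency:
f' = c/λ' = 299792458/2.4344350e-11 = 1.2314663e+19 Hz

Frequency shift (decrease):
Δf = f₀ - f' = 1.506e+19 - 1.2314663e+19 = 2.745e+18 Hz

(Intermediate values are shown rounded; full precision is carried through to the final answer.)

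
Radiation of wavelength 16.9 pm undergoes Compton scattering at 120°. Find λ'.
20.5395 pm

Using the Compton formula: λ' = λ + λ_C(1 − cos θ)

For θ = 120°, cos θ = -1/2 (exact) = -0.5000, so:
1 − cos 120° = 1 − (-1/2) = 1.5000

Δλ = λ_C × 1.5000 = 2.4263 × 1.5000 = 3.6395 pm

λ' = 16.9 + 3.6395 = 20.5395 pm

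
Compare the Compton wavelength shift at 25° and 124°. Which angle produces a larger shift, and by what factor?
124° produces the larger shift by a factor of 16.642

Calculate both shifts using Δλ = λ_C(1 - cos θ):

For θ₁ = 25°:
Δλ₁ = 2.4263 × (1 - cos(25°))
Δλ₁ = 2.4263 × 0.0937
Δλ₁ = 0.2273 pm

For θ₂ = 124°:
Δλ₂ = 2.4263 × (1 - cos(124°))
Δλ₂ = 2.4263 × 1.5592
Δλ₂ = 3.7831 pm

The 124° angle produces the larger shift.
Ratio: 3.7831/0.2273 = 16.642

(Intermediate values are shown rounded; full precision is carried through to the final answer.)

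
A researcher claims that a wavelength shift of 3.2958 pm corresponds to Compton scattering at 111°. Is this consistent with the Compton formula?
Yes, consistent

Calculate the expected shift for θ = 111°:

Δλ_expected = λ_C(1 - cos(111°))
Δλ_expected = 2.4263 × (1 - cos(111°))
Δλ_expected = 2.4263 × 1.3584
Δλ_expected = 3.2958 pm

Given shift: 3.2958 pm
Expected shift: 3.2958 pm
Difference: 0.0000 pm

The values match. This is consistent with Compton scattering at the stated angle.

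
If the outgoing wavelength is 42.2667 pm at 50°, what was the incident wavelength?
41.4000 pm

From λ' = λ + Δλ, we have λ = λ' - Δλ

First calculate the Compton shift:
Δλ = λ_C(1 - cos θ)
Δλ = 2.4263 × (1 - cos(50°))
Δλ = 2.4263 × 0.3572
Δλ = 0.8667 pm

Initial wavelength:
λ = λ' - Δλ
λ = 42.2667 - 0.8667
λ = 41.4000 pm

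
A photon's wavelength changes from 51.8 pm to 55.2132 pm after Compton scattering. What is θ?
114.00°

First find the wavelength shift:
Δλ = λ' - λ = 55.2132 - 51.8 = 3.4132 pm

Using Δλ = λ_C(1 - cos θ), with λ_C = h/(m_e·c) ≈ 2.42631024 pm:
cos θ = 1 - Δλ/λ_C
cos θ = 1 - 3.4132/2.42631024
cos θ = -0.406745

θ = arccos(-0.406745)
θ = 114.00°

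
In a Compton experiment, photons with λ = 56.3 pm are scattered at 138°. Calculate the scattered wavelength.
60.5294 pm

Using the Compton scattering formula:
λ' = λ + Δλ = λ + λ_C(1 - cos θ)

Given:
- Initial wavelength λ = 56.3 pm
- Scattering angle θ = 138°
- Compton wavelength λ_C ≈ 2.4263 pm

Calculate the shift:
Δλ = 2.4263 × (1 - cos(138°))
Δλ = 2.4263 × 1.7431
Δλ = 4.2294 pm

Final wavelength:
λ' = 56.3 + 4.2294 = 60.5294 pm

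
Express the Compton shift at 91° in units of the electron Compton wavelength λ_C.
1.0175 λ_C

The Compton shift formula is:
Δλ = λ_C(1 - cos θ)

Dividing both sides by λ_C:
Δλ/λ_C = 1 - cos θ

For θ = 91°:
Δλ/λ_C = 1 - cos(91°)
Δλ/λ_C = 1 - -0.0175
Δλ/λ_C = 1.0175

This means the shift is 1.0175 × λ_C = 2.4687 pm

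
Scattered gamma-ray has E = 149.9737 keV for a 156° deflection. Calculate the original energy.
342.1001 keV

Convert final energy to wavelength (hc ≈ 1239.842 keV·pm):
λ' = hc/E' = 1239.842 / 149.9737 = 8.2671 pm

Calculate the Compton shift:
Δλ = λ_C(1 - cos(156°))
Δλ = 2.4263 × (1 - cos(156°))
Δλ = 4.6429 pm

Initial wavelength:
λ = λ' - Δλ = 8.2671 - 4.6429 = 3.6242 pm

Initial energy:
E = hc/λ = 1239.842 / 3.6242 = 342.1001 keV

(Intermediate values are shown rounded; full precision is carried through to the final answer.)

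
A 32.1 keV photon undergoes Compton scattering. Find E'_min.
28.5172 keV (at θ = 180°)

The scattered photon has minimum energy when its wavelength is maximum, i.e., when the Compton shift Δλ = λ_C(1 − cos θ) is maximum. This occurs at θ = 180° (backscattering), giving Δλ_max = 2λ_C = 4.8526 pm.

Initial wavelength: λ₀ = hc/E₀ = 38.6244 pm
Maximum final wavelength: λ'_max = λ₀ + 2λ_C = 38.6244 + 4.8526 = 43.4770 pm
Minimum final energy: E'_min = hc/λ'_max = 28.5172 keV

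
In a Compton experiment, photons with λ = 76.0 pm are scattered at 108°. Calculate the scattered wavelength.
79.1761 pm

Using the Compton scattering formula:
λ' = λ + Δλ = λ + λ_C(1 - cos θ)

Given:
- Initial wavelength λ = 76.0 pm
- Scattering angle θ = 108°
- Compton wavelength λ_C ≈ 2.4263 pm

Calculate the shift:
Δλ = 2.4263 × (1 - cos(108°))
Δλ = 2.4263 × 1.3090
Δλ = 3.1761 pm

Final wavelength:
λ' = 76.0 + 3.1761 = 79.1761 pm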